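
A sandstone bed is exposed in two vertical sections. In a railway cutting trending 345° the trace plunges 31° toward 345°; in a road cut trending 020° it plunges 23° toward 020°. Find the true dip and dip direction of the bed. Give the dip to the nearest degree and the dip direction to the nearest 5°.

The two traces are lines in the plane: v₁ = (sin 345°·cos 31°, cos 345°·cos 31°, −sin 31°), v₂ = (sin 20°·cos 23°, cos 20°·cos 23°, −sin 23°).
The plane normal is n = v₁ × v₂ ∝ (-0.122, 0.249, 0.453).
Dip δ = arctan(|n_h|/n_z) = arctan(0.277/0.453) = 31.5°.
The horizontal component of n points toward azimuth atan2(n_x, n_y) = 334°, the dip direction.

true dip 31°, dip direction 335°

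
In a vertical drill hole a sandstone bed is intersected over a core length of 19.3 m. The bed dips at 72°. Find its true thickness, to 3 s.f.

5.96 m

True thickness t = h · cos(dip) = 19.3 × cos 72°
t = 19.3 × 0.3090 = 5.964 m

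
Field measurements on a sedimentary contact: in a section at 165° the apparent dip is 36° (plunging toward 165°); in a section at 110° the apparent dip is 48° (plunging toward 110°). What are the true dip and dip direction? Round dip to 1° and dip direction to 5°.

Represent each trace as a vector plunging at its apparent dip toward its trend (east-north-up frame): v₁ = (0.209, -0.781, -0.588), v₂ = (0.629, -0.229, -0.743).
n = v₁ × v₂ = (0.446, -0.214, 0.443) (taken with n_z > 0).
Dip δ = arctan(|n_h|/n_z) = arctan(0.495/0.443) = 48.1°.
Dip direction = azimuth of (n_x, n_y) = atan2(0.446, -0.214) = 116°.

true dip 48°, dip direction 115°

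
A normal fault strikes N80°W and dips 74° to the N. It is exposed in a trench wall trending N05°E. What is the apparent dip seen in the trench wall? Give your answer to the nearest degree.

74°

The strike is N80°W and the section trends N05°E; the acute angle between them is β = 85°.
tan(apparent dip) = tan 74° · sin 85° = 3.4741
apparent dip = arctan 3.4741 = 73.94°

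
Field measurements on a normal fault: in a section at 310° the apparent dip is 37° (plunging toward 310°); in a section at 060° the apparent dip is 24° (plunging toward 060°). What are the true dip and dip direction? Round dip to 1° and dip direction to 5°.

true dip 47°, dip direction 355°

Represent each trace as a vector plunging at its apparent dip toward its trend (east-north-up frame): v₁ = (-0.612, 0.513, -0.602), v₂ = (0.791, 0.457, -0.407).
n = v₁ × v₂ = (-0.066, 0.725, 0.686) (taken with n_z > 0).
True dip = arccos(n_z / |n|) = arccos(0.6856) = 46.7°.
Dip direction = atan2(-0.066, 0.725) = 355° (azimuth of n's horizontal projection).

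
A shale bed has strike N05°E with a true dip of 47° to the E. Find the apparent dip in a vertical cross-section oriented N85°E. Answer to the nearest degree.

47°

The section lies 80° from the strike.
tan α = tan 47° × sin 80° = 1.0724 × 0.9848 = 1.0561
apparent dip = arctan 1.0561 = 46.56°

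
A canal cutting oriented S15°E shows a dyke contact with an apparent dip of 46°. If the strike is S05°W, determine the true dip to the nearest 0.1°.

The section is 20° from the strike.
tan(true dip) = tan 46° / sin 20° = 3.0277
true dip = arctan 3.0277 = 71.72°

71.7°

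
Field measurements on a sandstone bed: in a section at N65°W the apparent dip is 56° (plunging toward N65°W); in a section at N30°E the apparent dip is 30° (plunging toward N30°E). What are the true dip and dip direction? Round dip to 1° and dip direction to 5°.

true dip 59°, dip direction 320°

Each apparent-dip line lies in the plane. As unit vectors (x east, y north, z up), v₁ plunges 56°→N65°W and v₂ plunges 30°→N30°E.
n = v₁ × v₂ = (-0.504, 0.612, 0.482) (taken with n_z > 0).
True dip = arccos(n_z / |n|) = arccos(0.5198) = 58.7°.
Dip direction = atan2(-0.504, 0.612) = 321° (azimuth of n's horizontal projection).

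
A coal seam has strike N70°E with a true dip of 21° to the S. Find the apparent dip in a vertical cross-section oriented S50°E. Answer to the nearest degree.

18°

The strike is N70°E and the section trends S50°E; the acute angle between them is β = 60°.
tan(apparent dip) = tan 21° · sin 60° = 0.3324
apparent dip = arctan 0.3324 = 18.39°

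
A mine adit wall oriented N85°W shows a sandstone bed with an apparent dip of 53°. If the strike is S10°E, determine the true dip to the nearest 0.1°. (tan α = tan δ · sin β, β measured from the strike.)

53.9°

β = acute angle between strike S10°E and section N85°W = 75°.
tan(true dip) = tan 53° / sin 75° = 1.3739
true dip = arctan 1.3739 = 53.95°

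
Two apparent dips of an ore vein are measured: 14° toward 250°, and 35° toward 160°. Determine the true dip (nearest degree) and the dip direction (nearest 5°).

Represent each trace as a vector plunging at its apparent dip toward its trend (east-north-up frame): v₁ = (-0.912, -0.332, -0.242), v₂ = (0.280, -0.770, -0.574).
The plane normal is n = v₁ × v₂ ∝ (0.004, -0.591, 0.795).
Dip δ = arctan(|n_h|/n_z) = arctan(0.591/0.795) = 36.6°.
Dip direction = azimuth of (n_x, n_y) = atan2(0.004, -0.591) = 180°.

true dip 37°, dip direction 180°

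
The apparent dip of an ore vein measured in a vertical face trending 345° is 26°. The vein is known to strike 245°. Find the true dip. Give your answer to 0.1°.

26.3°

β = acute angle between strike 245° and section 345° = 80°.
tan(true dip) = tan 26° / sin 80° = 0.4953
δ = arctan(0.4953) = 26.35°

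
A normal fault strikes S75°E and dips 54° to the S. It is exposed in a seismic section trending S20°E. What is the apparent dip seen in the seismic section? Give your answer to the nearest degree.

The section lies 55° from the strike.
tan(apparent dip) = tan 54° · sin 55° = 1.1275
apparent dip = arctan 1.1275 = 48.43°

48°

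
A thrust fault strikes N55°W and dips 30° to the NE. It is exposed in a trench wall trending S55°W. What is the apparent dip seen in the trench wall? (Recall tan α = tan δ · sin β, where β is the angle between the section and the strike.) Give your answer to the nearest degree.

The strike is N55°W and the section trends S55°W; the acute angle between them is β = 70°.
tan α = tan 30° × sin 70° = 0.5774 × 0.9397 = 0.5425
α = arctan(0.5425) = 28.48°

28°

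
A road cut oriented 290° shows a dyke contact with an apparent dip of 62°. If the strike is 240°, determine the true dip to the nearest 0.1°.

67.8°

β = acute angle between strike 240° and section 290° = 50°.
tan(true dip) = tan 62° / sin 50° = 2.4551
true dip = arctan 2.4551 = 67.84°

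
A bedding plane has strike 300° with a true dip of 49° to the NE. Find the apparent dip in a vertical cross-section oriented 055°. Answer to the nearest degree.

46°

Angle between strike (300°) and section (055°): β = 65°.
tan(apparent dip) = tan 49° · sin 65° = 1.0426
α = arctan(1.0426) = 46.19°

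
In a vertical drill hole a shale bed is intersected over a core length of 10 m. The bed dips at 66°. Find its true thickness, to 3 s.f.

4.07 m

True thickness t = h · cos(dip) = 10 × cos 66°
t = 10 × 0.4067 = 4.067 m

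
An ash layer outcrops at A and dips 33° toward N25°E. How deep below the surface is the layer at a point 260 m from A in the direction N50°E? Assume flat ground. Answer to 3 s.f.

153 m

The hole lies 25° from the dip direction, so the down-dip offset is 260 × cos 25° = 235.64 m.
Depth = down-dip offset × tan(dip) = 235.64 × tan 33° = 235.64 × 0.6494
Depth = 153.03 m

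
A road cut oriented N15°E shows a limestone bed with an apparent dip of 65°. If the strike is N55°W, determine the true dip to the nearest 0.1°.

The section is 70° from the strike.
tan(true dip) = tan 65° / sin 70° = 2.2821
true dip = arctan 2.2821 = 66.34°

66.3°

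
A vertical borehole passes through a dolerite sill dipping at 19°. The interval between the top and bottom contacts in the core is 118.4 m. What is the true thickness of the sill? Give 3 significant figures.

112 m

True thickness t = h · cos(dip) = 118.4 × cos 19°
t = 118.4 × 0.9455 = 111.949 m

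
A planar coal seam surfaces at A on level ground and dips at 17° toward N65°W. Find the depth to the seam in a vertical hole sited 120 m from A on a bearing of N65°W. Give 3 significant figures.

The hole is directly down-dip from the outcrop, so the down-dip offset is 120 m.
Depth = down-dip offset × tan(dip) = 120.00 × tan 17° = 120.00 × 0.3057
Depth = 36.69 m

36.7 m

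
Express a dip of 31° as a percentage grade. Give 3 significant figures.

60.1%

grade % = 100 × tan 31° = 100 × 0.6009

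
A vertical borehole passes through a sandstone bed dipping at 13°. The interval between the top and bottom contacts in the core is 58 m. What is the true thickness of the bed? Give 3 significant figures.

56.5 m

True thickness t = h · cos(dip) = 58 × cos 13°
t = 58 × 0.9744 = 56.513 m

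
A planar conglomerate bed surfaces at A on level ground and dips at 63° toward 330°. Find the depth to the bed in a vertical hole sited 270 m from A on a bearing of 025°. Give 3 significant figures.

304 m

The hole lies 55° from the dip direction, so the down-dip offset is 270 × cos 55° = 154.87 m.
Depth = down-dip offset × tan(dip) = 154.87 × tan 63° = 154.87 × 1.9626
Depth = 303.94 m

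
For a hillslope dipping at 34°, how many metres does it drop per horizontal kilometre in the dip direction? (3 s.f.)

drop per km = 1000 × tan 34° = 1000 × 0.6745

675 m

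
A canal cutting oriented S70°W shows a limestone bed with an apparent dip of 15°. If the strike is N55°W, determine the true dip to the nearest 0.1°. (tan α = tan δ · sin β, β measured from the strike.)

18.1°

β = acute angle between strike N55°W and section S70°W = 55°.
tan(true dip) = tan 15° / sin 55° = 0.3271
true dip = arctan 0.3271 = 18.11°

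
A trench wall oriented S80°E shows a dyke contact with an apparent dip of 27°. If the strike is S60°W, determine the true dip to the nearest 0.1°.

The section is 40° from the strike.
tan δ = tan α / sin β = tan 27° / sin 40° = 0.5095 / 0.6428 = 0.7927
δ = arctan(0.7927) = 38.40°

38.4°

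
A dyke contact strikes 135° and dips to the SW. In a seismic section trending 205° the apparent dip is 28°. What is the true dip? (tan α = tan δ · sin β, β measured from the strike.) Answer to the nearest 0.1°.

The section is 70° from the strike.
tan(true dip) = tan 28° / sin 70° = 0.5658
δ = arctan(0.5658) = 29.50°

29.5°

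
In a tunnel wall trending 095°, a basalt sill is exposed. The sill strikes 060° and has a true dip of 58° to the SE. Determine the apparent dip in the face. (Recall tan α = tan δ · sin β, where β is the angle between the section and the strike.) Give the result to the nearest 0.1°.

Angle between strike (060°) and section (095°): β = 35°.
tan α = tan 58° × sin 35° = 1.6003 × 0.5736 = 0.9179
α = arctan(0.9179) = 42.55°

42.5°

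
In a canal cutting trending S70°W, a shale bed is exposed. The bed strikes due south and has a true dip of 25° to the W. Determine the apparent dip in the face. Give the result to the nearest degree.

24°

The strike is due south and the section trends S70°W; the acute angle between them is β = 70°.
tan(apparent dip) = tan 25° · sin 70° = 0.4382
α = arctan(0.4382) = 23.66°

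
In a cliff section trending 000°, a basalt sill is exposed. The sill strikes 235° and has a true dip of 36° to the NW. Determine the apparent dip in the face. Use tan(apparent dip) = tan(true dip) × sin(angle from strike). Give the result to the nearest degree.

The strike is 235° and the section trends 000°; the acute angle between them is β = 55°.
tan α = tan 36° × sin 55° = 0.7265 × 0.8192 = 0.5951
α = arctan(0.5951) = 30.76°

31°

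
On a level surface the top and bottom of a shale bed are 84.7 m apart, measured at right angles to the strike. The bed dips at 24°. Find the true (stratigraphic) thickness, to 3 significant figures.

True thickness t = w · sin(dip) = 84.7 × sin 24°
t = 84.7 × 0.4067 = 34.451 m

34.5 m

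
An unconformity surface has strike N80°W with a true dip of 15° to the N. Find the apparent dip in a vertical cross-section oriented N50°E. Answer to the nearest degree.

The strike is N80°W and the section trends N50°E; the acute angle between them is β = 50°.
tan α = tan 15° × sin 50° = 0.2679 × 0.7660 = 0.2053
α = arctan(0.2053) = 11.60°

12°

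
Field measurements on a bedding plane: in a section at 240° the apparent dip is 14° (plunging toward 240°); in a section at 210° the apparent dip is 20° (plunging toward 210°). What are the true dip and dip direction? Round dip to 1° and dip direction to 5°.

true dip 21°, dip direction 190°

The two traces are lines in the plane: v₁ = (sin 240°·cos 14°, cos 240°·cos 14°, −sin 14°), v₂ = (sin 210°·cos 20°, cos 210°·cos 20°, −sin 20°).
Cross product v₁ × v₂ gives the pole to the plane: n ∝ (-0.031, -0.174, 0.456).
True dip = arccos(n_z / |n|) = arccos(0.9326) = 21.2°.
Dip direction = azimuth of (n_x, n_y) = atan2(-0.031, -0.174) = 190°.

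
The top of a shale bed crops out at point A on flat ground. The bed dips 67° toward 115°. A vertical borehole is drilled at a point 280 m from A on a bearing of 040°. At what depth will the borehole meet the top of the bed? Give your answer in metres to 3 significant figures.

171 m

The hole lies 75° from the dip direction, so the down-dip offset is 280 × cos 75° = 72.47 m.
Depth = down-dip offset × tan(dip) = 72.47 × tan 67° = 72.47 × 2.3559
Depth = 170.73 m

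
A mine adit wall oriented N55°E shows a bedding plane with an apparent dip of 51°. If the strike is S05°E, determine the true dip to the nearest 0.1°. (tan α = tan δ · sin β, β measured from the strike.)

55.0°

β = acute angle between strike S05°E and section N55°E = 60°.
tan(true dip) = tan 51° / sin 60° = 1.4259
δ = arctan(1.4259) = 54.96°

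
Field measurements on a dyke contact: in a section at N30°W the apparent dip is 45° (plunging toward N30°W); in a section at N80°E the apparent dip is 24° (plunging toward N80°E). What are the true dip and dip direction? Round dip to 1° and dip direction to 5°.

true dip 53°, dip direction 010°

The two traces are lines in the plane: v₁ = (sin 330°·cos 45°, cos 330°·cos 45°, −sin 45°), v₂ = (sin 80°·cos 24°, cos 80°·cos 24°, −sin 24°).
The plane normal is n = v₁ × v₂ ∝ (0.137, 0.780, 0.607).
Dip δ = arctan(|n_h|/n_z) = arctan(0.792/0.607) = 52.5°.
Dip direction = atan2(0.137, 0.780) = 10° (azimuth of n's horizontal projection).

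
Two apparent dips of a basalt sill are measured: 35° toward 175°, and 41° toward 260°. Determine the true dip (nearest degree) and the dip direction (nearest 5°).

Each apparent-dip line lies in the plane. As unit vectors (x east, y north, z up), v₁ plunges 35°→175° and v₂ plunges 41°→260°.
n = v₁ × v₂ = (-0.460, -0.473, 0.616) (taken with n_z > 0).
tan δ = √(n_x²+n_y²)/n_z = 0.660/0.616, so δ = 47.0°.
The horizontal component of n points toward azimuth atan2(n_x, n_y) = 224°, the dip direction.

true dip 47°, dip direction 225°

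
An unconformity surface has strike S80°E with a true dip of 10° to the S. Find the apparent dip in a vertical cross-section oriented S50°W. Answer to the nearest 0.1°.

The strike is S80°E and the section trends S50°W; the acute angle between them is β = 50°.
tan α = tan 10° × sin 50° = 0.1763 × 0.7660 = 0.1351
α = arctan(0.1351) = 7.69°

7.7°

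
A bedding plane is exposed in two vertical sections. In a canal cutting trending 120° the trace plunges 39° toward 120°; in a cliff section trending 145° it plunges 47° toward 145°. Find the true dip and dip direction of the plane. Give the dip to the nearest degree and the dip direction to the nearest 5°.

true dip 49°, dip direction 165°

Represent each trace as a vector plunging at its apparent dip toward its trend (east-north-up frame): v₁ = (0.673, -0.389, -0.629), v₂ = (0.391, -0.559, -0.731).
n = v₁ × v₂ = (0.067, -0.246, 0.224) (taken with n_z > 0).
tan δ = √(n_x²+n_y²)/n_z = 0.255/0.224, so δ = 48.7°.
Dip direction = atan2(0.067, -0.246) = 165° (azimuth of n's horizontal projection).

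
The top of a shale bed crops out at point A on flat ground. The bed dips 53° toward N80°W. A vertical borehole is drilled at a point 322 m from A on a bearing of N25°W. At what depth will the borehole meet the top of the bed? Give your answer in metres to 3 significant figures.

The hole lies 55° from the dip direction, so the down-dip offset is 322 × cos 55° = 184.69 m.
Depth = down-dip offset × tan(dip) = 184.69 × tan 53° = 184.69 × 1.3270
Depth = 245.09 m

245 m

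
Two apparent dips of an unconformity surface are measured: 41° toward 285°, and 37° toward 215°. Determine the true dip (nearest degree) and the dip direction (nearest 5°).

true dip 45°, dip direction 255°

Represent each trace as a vector plunging at its apparent dip toward its trend (east-north-up frame): v₁ = (-0.729, 0.195, -0.656), v₂ = (-0.458, -0.654, -0.602).
The plane normal is n = v₁ × v₂ ∝ (-0.547, -0.138, 0.566).
Dip δ = arctan(|n_h|/n_z) = arctan(0.564/0.566) = 44.9°.
The horizontal component of n points toward azimuth atan2(n_x, n_y) = 256°, the dip direction.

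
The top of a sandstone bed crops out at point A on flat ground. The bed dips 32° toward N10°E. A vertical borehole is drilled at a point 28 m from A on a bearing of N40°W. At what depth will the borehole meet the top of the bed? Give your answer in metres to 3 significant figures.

11.2 m

The hole lies 50° from the dip direction, so the down-dip offset is 28 × cos 50° = 18.00 m.
Depth = down-dip offset × tan(dip) = 18.00 × tan 32° = 18.00 × 0.6249
Depth = 11.25 m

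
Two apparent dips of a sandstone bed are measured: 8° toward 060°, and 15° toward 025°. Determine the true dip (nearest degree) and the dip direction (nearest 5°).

Represent each trace as a vector plunging at its apparent dip toward its trend (east-north-up frame): v₁ = (0.858, 0.495, -0.139), v₂ = (0.408, 0.875, -0.259).
Cross product v₁ × v₂ gives the pole to the plane: n ∝ (-0.006, 0.165, 0.549).
tan δ = √(n_x²+n_y²)/n_z = 0.165/0.549, so δ = 16.8°.
Dip direction = azimuth of (n_x, n_y) = atan2(-0.006, 0.165) = 358°.

true dip 17°, dip direction 000°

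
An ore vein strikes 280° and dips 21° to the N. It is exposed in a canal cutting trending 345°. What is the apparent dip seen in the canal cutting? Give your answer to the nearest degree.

19°

The strike is 280° and the section trends 345°; the acute angle between them is β = 65°.
tan(apparent dip) = tan 21° · sin 65° = 0.3479
α = arctan(0.3479) = 19.18°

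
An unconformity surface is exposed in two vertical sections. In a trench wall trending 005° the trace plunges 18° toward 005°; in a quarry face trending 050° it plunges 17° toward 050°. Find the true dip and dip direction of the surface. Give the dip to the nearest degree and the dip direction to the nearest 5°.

Represent each trace as a vector plunging at its apparent dip toward its trend (east-north-up frame): v₁ = (0.083, 0.947, -0.309), v₂ = (0.733, 0.615, -0.292).
n = v₁ × v₂ = (0.087, 0.202, 0.643) (taken with n_z > 0).
tan δ = √(n_x²+n_y²)/n_z = 0.220/0.643, so δ = 18.9°.
Dip direction = azimuth of (n_x, n_y) = atan2(0.087, 0.202) = 23°.

true dip 19°, dip direction 025°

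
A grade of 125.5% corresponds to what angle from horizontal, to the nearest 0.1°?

51.5°

tan θ = 125.5/100 = 1.2550
θ = arctan(1.2550) = 51.45°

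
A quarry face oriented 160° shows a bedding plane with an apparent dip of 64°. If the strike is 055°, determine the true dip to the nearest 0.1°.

64.8°

The section is 75° from the strike.
tan δ = tan α / sin β = tan 64° / sin 75° = 2.0503 / 0.9659 = 2.1226
true dip = arctan 2.1226 = 64.77°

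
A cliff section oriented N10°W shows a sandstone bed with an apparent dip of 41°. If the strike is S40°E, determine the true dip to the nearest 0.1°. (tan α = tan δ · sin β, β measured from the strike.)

60.1°

β = acute angle between strike S40°E and section N10°W = 30°.
tan(true dip) = tan 41° / sin 30° = 1.7386
true dip = arctan 1.7386 = 60.09°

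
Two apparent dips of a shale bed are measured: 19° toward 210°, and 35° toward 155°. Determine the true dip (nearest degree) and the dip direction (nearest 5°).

Each apparent-dip line lies in the plane. As unit vectors (x east, y north, z up), v₁ plunges 19°→210° and v₂ plunges 35°→155°.
n = v₁ × v₂ = (0.228, -0.384, 0.634) (taken with n_z > 0).
tan δ = √(n_x²+n_y²)/n_z = 0.446/0.634, so δ = 35.1°.
Dip direction = atan2(0.228, -0.384) = 149° (azimuth of n's horizontal projection).

true dip 35°, dip direction 150°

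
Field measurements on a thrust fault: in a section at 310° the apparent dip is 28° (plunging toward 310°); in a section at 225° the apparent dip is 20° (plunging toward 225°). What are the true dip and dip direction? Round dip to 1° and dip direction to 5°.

true dip 32°, dip direction 280°

The two traces are lines in the plane: v₁ = (sin 310°·cos 28°, cos 310°·cos 28°, −sin 28°), v₂ = (sin 225°·cos 20°, cos 225°·cos 20°, −sin 20°).
Cross product v₁ × v₂ gives the pole to the plane: n ∝ (-0.506, 0.081, 0.827).
Dip δ = arctan(|n_h|/n_z) = arctan(0.512/0.827) = 31.8°.
Dip direction = azimuth of (n_x, n_y) = atan2(-0.506, 0.081) = 279°.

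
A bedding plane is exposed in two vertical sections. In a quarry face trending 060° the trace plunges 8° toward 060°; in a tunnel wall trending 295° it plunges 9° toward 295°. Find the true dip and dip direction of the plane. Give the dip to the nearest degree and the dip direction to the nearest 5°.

Represent each trace as a vector plunging at its apparent dip toward its trend (east-north-up frame): v₁ = (0.858, 0.495, -0.139), v₂ = (-0.895, 0.417, -0.156).
The plane normal is n = v₁ × v₂ ∝ (-0.019, 0.259, 0.801).
tan δ = √(n_x²+n_y²)/n_z = 0.259/0.801, so δ = 17.9°.
The horizontal component of n points toward azimuth atan2(n_x, n_y) = 356°, the dip direction.

true dip 18°, dip direction 355°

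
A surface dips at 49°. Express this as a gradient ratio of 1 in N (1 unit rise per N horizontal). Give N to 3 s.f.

1 in 0.869

1 : N means tan θ = 1/N, so N = 1/tan 49° = 1/1.1504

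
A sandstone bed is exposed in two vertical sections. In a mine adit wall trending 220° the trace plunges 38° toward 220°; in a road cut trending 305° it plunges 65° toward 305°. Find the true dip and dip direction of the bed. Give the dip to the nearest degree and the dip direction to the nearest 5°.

true dip 66°, dip direction 290°

The two traces are lines in the plane: v₁ = (sin 220°·cos 38°, cos 220°·cos 38°, −sin 38°), v₂ = (sin 305°·cos 65°, cos 305°·cos 65°, −sin 65°).
Cross product v₁ × v₂ gives the pole to the plane: n ∝ (-0.696, 0.246, 0.332).
tan δ = √(n_x²+n_y²)/n_z = 0.738/0.332, so δ = 65.8°.
Dip direction = azimuth of (n_x, n_y) = atan2(-0.696, 0.246) = 289°.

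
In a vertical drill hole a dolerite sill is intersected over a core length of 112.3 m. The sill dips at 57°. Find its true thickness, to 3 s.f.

True thickness t = h · cos(dip) = 112.3 × cos 57°
t = 112.3 × 0.5446 = 61.163 m

61.2 m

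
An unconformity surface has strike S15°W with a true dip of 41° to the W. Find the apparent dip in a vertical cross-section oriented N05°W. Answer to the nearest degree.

17°

Angle between strike (S15°W) and section (N05°W): β = 20°.
tan α = tan 41° × sin 20° = 0.8693 × 0.3420 = 0.2973
apparent dip = arctan 0.2973 = 16.56°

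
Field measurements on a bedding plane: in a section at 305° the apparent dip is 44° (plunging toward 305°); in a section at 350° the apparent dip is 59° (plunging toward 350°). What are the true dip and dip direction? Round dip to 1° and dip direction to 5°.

true dip 59°, dip direction 000°

Each apparent-dip line lies in the plane. As unit vectors (x east, y north, z up), v₁ plunges 44°→305° and v₂ plunges 59°→350°.
Cross product v₁ × v₂ gives the pole to the plane: n ∝ (0.001, 0.443, 0.262).
tan δ = √(n_x²+n_y²)/n_z = 0.443/0.262, so δ = 59.4°.
The horizontal component of n points toward azimuth atan2(n_x, n_y) = 0°, the dip direction.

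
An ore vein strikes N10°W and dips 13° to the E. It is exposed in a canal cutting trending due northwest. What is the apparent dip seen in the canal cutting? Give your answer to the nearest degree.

8°

The section lies 35° from the strike.
tan(apparent dip) = tan 13° · sin 35° = 0.1324
apparent dip = arctan 0.1324 = 7.54°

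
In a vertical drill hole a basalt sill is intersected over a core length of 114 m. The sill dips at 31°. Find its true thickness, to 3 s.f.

True thickness t = h · cos(dip) = 114 × cos 31°
t = 114 × 0.8572 = 97.717 m

97.7 m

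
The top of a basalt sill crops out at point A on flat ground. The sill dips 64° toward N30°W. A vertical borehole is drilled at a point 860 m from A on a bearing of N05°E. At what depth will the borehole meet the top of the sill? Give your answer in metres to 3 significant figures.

1440 m

The hole lies 35° from the dip direction, so the down-dip offset is 860 × cos 35° = 704.47 m.
Depth = down-dip offset × tan(dip) = 704.47 × tan 64° = 704.47 × 2.0503
Depth = 1444.38 m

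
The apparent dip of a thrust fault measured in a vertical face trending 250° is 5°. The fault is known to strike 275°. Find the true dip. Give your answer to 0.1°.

11.7°

β = acute angle between strike 275° and section 250° = 25°.
tan δ = tan α / sin β = tan 5° / sin 25° = 0.0875 / 0.4226 = 0.2070
true dip = arctan 0.2070 = 11.70°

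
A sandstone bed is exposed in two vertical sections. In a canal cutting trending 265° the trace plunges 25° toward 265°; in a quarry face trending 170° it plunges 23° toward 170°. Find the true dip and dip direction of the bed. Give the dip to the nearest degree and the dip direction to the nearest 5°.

The two traces are lines in the plane: v₁ = (sin 265°·cos 25°, cos 265°·cos 25°, −sin 25°), v₂ = (sin 170°·cos 23°, cos 170°·cos 23°, −sin 23°).
n = v₁ × v₂ = (-0.352, -0.420, 0.831) (taken with n_z > 0).
True dip = arccos(n_z / |n|) = arccos(0.8347) = 33.4°.
The horizontal component of n points toward azimuth atan2(n_x, n_y) = 220°, the dip direction.

true dip 33°, dip direction 220°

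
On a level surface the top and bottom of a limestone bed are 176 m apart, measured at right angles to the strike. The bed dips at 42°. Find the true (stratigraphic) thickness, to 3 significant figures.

118 m

True thickness t = w · sin(dip) = 176 × sin 42°
t = 176 × 0.6691 = 117.767 m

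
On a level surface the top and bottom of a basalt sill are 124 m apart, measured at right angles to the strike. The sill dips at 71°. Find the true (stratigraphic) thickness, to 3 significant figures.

True thickness t = w · sin(dip) = 124 × sin 71°
t = 124 × 0.9455 = 117.244 m

117 m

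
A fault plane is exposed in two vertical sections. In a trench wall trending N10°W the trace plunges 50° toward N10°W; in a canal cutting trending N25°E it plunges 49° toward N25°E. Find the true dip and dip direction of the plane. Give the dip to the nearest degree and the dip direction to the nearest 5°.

The two traces are lines in the plane: v₁ = (sin 350°·cos 50°, cos 350°·cos 50°, −sin 50°), v₂ = (sin 25°·cos 49°, cos 25°·cos 49°, −sin 49°).
Cross product v₁ × v₂ gives the pole to the plane: n ∝ (0.022, 0.297, 0.242).
Dip δ = arctan(|n_h|/n_z) = arctan(0.297/0.242) = 50.9°.
The horizontal component of n points toward azimuth atan2(n_x, n_y) = 4°, the dip direction.

true dip 51°, dip direction 005°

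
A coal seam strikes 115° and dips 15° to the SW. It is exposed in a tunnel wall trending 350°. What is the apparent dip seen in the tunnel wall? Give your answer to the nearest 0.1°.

Angle between strike (115°) and section (350°): β = 55°.
tan(apparent dip) = tan 15° · sin 55° = 0.2195
α = arctan(0.2195) = 12.38°

12.4°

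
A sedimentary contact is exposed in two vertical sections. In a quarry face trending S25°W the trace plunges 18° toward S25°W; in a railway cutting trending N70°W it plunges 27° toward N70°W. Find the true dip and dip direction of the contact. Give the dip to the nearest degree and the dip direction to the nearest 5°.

The two traces are lines in the plane: v₁ = (sin 205°·cos 18°, cos 205°·cos 18°, −sin 18°), v₂ = (sin 290°·cos 27°, cos 290°·cos 27°, −sin 27°).
The plane normal is n = v₁ × v₂ ∝ (-0.485, -0.076, 0.844).
Dip δ = arctan(|n_h|/n_z) = arctan(0.491/0.844) = 30.2°.
Dip direction = atan2(-0.485, -0.076) = 261° (azimuth of n's horizontal projection).

true dip 30°, dip direction 260°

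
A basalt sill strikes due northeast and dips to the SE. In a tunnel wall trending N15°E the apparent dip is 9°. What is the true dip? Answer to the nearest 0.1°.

β = acute angle between strike due northeast and section N15°E = 30°.
tan δ = tan α / sin β = tan 9° / sin 30° = 0.1584 / 0.5000 = 0.3168
δ = arctan(0.3168) = 17.58°

17.6°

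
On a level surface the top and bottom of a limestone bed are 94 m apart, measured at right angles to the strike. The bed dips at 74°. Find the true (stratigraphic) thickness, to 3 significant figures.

90.4 m

True thickness t = w · sin(dip) = 94 × sin 74°
t = 94 × 0.9613 = 90.359 m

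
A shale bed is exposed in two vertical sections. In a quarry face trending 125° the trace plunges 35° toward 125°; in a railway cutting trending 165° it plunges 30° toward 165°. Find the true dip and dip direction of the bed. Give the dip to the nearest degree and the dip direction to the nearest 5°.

true dip 35°, dip direction 130°

Represent each trace as a vector plunging at its apparent dip toward its trend (east-north-up frame): v₁ = (0.671, -0.470, -0.574), v₂ = (0.224, -0.837, -0.500).
Cross product v₁ × v₂ gives the pole to the plane: n ∝ (0.245, -0.207, 0.456).
True dip = arccos(n_z / |n|) = arccos(0.8180) = 35.1°.
Dip direction = atan2(0.245, -0.207) = 130° (azimuth of n's horizontal projection).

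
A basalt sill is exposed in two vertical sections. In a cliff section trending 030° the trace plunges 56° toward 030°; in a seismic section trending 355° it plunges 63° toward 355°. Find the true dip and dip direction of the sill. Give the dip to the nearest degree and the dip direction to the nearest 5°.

true dip 63°, dip direction 350°

Represent each trace as a vector plunging at its apparent dip toward its trend (east-north-up frame): v₁ = (0.280, 0.484, -0.829), v₂ = (-0.040, 0.452, -0.891).
The plane normal is n = v₁ × v₂ ∝ (-0.057, 0.282, 0.146).
Dip δ = arctan(|n_h|/n_z) = arctan(0.288/0.146) = 63.1°.
Dip direction = atan2(-0.057, 0.282) = 349° (azimuth of n's horizontal projection).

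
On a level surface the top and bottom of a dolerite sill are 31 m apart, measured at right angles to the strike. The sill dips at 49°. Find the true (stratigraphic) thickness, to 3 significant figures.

23.4 m

True thickness t = w · sin(dip) = 31 × sin 49°
t = 31 × 0.7547 = 23.396 m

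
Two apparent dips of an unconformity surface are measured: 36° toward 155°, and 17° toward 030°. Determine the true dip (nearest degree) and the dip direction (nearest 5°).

true dip 49°, dip direction 105°

Represent each trace as a vector plunging at its apparent dip toward its trend (east-north-up frame): v₁ = (0.342, -0.733, -0.588), v₂ = (0.478, 0.828, -0.292).
Cross product v₁ × v₂ gives the pole to the plane: n ∝ (0.701, -0.181, 0.634).
tan δ = √(n_x²+n_y²)/n_z = 0.724/0.634, so δ = 48.8°.
The horizontal component of n points toward azimuth atan2(n_x, n_y) = 104°, the dip direction.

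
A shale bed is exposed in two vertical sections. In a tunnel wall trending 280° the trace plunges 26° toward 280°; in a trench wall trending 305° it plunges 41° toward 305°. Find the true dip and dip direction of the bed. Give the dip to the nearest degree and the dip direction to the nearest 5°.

The two traces are lines in the plane: v₁ = (sin 280°·cos 26°, cos 280°·cos 26°, −sin 26°), v₂ = (sin 305°·cos 41°, cos 305°·cos 41°, −sin 41°).
n = v₁ × v₂ = (-0.087, 0.310, 0.287) (taken with n_z > 0).
tan δ = √(n_x²+n_y²)/n_z = 0.322/0.287, so δ = 48.3°.
Dip direction = azimuth of (n_x, n_y) = atan2(-0.087, 0.310) = 344°.

true dip 48°, dip direction 345°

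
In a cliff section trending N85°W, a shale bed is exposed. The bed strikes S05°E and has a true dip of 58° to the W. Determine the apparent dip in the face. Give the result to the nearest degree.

58°

The strike is S05°E and the section trends N85°W; the acute angle between them is β = 80°.
tan(apparent dip) = tan 58° · sin 80° = 1.5760
apparent dip = arctan 1.5760 = 57.60°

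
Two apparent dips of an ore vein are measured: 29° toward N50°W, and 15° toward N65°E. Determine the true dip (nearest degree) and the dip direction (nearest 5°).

Represent each trace as a vector plunging at its apparent dip toward its trend (east-north-up frame): v₁ = (-0.670, 0.562, -0.485), v₂ = (0.875, 0.408, -0.259).
n = v₁ × v₂ = (-0.052, 0.598, 0.766) (taken with n_z > 0).
Dip δ = arctan(|n_h|/n_z) = arctan(0.600/0.766) = 38.1°.
The horizontal component of n points toward azimuth atan2(n_x, n_y) = 355°, the dip direction.

true dip 38°, dip direction 355°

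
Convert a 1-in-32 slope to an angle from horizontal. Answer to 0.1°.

tan θ = 1/32 = 0.0312
θ = arctan(0.0312) = 1.79°

1.8°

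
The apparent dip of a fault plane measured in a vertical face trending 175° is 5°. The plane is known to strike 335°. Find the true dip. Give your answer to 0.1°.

14.3°

The section is 20° from the strike.
tan δ = tan α / sin β = tan 5° / sin 20° = 0.0875 / 0.3420 = 0.2558
true dip = arctan 0.2558 = 14.35°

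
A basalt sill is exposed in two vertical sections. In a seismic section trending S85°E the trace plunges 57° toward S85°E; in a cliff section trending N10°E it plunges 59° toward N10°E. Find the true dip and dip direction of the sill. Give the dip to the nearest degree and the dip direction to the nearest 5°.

Represent each trace as a vector plunging at its apparent dip toward its trend (east-north-up frame): v₁ = (0.543, -0.047, -0.839), v₂ = (0.089, 0.507, -0.857).
Cross product v₁ × v₂ gives the pole to the plane: n ∝ (0.466, 0.390, 0.279).
tan δ = √(n_x²+n_y²)/n_z = 0.608/0.279, so δ = 65.3°.
The horizontal component of n points toward azimuth atan2(n_x, n_y) = 50°, the dip direction.

true dip 65°, dip direction 050°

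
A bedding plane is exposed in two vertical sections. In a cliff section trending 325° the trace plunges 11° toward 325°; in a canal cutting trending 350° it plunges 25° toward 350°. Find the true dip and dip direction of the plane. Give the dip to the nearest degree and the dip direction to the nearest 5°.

true dip 36°, dip direction 040°

The two traces are lines in the plane: v₁ = (sin 325°·cos 11°, cos 325°·cos 11°, −sin 11°), v₂ = (sin 350°·cos 25°, cos 350°·cos 25°, −sin 25°).
Cross product v₁ × v₂ gives the pole to the plane: n ∝ (0.170, 0.208, 0.376).
Dip δ = arctan(|n_h|/n_z) = arctan(0.268/0.376) = 35.5°.
The horizontal component of n points toward azimuth atan2(n_x, n_y) = 39°, the dip direction.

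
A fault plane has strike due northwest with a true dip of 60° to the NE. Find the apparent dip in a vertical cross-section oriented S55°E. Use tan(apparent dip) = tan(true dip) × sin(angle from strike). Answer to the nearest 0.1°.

The strike is due northwest and the section trends S55°E; the acute angle between them is β = 10°.
tan α = tan 60° × sin 10° = 1.7321 × 0.1736 = 0.3008
α = arctan(0.3008) = 16.74°

16.7°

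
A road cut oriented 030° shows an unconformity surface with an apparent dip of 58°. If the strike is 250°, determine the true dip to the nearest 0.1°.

The section is 40° from the strike.
tan(true dip) = tan 58° / sin 40° = 2.4897
δ = arctan(2.4897) = 68.12°

68.1°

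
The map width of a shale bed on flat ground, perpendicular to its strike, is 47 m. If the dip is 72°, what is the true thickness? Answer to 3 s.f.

True thickness t = w · sin(dip) = 47 × sin 72°
t = 47 × 0.9511 = 44.700 m

44.7 m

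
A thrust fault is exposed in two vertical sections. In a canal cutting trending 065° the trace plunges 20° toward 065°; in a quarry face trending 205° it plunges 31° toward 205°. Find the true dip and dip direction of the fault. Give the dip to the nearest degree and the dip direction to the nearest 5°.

true dip 55°, dip direction 140°

Represent each trace as a vector plunging at its apparent dip toward its trend (east-north-up frame): v₁ = (0.852, 0.397, -0.342), v₂ = (-0.362, -0.777, -0.515).
Cross product v₁ × v₂ gives the pole to the plane: n ∝ (0.470, -0.563, 0.518).
Dip δ = arctan(|n_h|/n_z) = arctan(0.733/0.518) = 54.8°.
The horizontal component of n points toward azimuth atan2(n_x, n_y) = 140°, the dip direction.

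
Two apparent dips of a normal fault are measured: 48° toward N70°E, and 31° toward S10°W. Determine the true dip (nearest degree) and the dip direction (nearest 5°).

The two traces are lines in the plane: v₁ = (sin 70°·cos 48°, cos 70°·cos 48°, −sin 48°), v₂ = (sin 190°·cos 31°, cos 190°·cos 31°, −sin 31°).
n = v₁ × v₂ = (0.745, -0.434, 0.497) (taken with n_z > 0).
True dip = arccos(n_z / |n|) = arccos(0.4990) = 60.1°.
The horizontal component of n points toward azimuth atan2(n_x, n_y) = 120°, the dip direction.

true dip 60°, dip direction 120°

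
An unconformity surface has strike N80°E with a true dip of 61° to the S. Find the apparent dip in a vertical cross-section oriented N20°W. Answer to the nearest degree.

The section lies 80° from the strike.
tan α = tan 61° × sin 80° = 1.8040 × 0.9848 = 1.7766
α = arctan(1.7766) = 60.63°

61°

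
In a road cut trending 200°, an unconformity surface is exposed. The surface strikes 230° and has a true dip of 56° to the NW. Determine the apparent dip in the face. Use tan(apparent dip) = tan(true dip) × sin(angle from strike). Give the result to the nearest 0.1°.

The strike is 230° and the section trends 200°; the acute angle between them is β = 30°.
tan α = tan 56° × sin 30° = 1.4826 × 0.5000 = 0.7413
apparent dip = arctan 0.7413 = 36.55°

36.5°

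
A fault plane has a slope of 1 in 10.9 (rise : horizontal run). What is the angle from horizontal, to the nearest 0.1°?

tan θ = 1/10.9 = 0.0917
θ = arctan(0.0917) = 5.24°

5.2°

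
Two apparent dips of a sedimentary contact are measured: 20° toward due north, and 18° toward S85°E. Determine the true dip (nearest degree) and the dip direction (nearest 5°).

Each apparent-dip line lies in the plane. As unit vectors (x east, y north, z up), v₁ plunges 20°→due north and v₂ plunges 18°→S85°E.
The plane normal is n = v₁ × v₂ ∝ (0.319, 0.324, 0.890).
Dip δ = arctan(|n_h|/n_z) = arctan(0.455/0.890) = 27.0°.
Dip direction = azimuth of (n_x, n_y) = atan2(0.319, 0.324) = 45°.

true dip 27°, dip direction 045°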